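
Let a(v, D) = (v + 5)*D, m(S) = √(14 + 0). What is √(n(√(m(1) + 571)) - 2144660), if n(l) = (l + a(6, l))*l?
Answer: 2*√(-534452 + 3*√14) ≈ 1462.1*I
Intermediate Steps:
m(S) = √14
a(v, D) = D*(5 + v) (a(v, D) = (5 + v)*D = D*(5 + v))
n(l) = 12*l² (n(l) = (l + l*(5 + 6))*l = (l + l*11)*l = (l + 11*l)*l = (12*l)*l = 12*l²)
√(n(√(m(1) + 571)) - 2144660) = √(12*(√(√14 + 571))² - 2144660) = √(12*(√(571 + √14))² - 2144660) = √(12*(571 + √14) - 2144660) = √((6852 + 12*√14) - 2144660) = √(-2137808 + 12*√14)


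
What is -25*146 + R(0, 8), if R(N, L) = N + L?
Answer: -3642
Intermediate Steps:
R(N, L) = L + N
-25*146 + R(0, 8) = -25*146 + (8 + 0) = -3650 + 8 = -3642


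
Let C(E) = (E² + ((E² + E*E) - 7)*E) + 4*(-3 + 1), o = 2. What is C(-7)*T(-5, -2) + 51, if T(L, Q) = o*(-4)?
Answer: 4819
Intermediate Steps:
T(L, Q) = -8 (T(L, Q) = 2*(-4) = -8)
C(E) = -8 + E² + E*(-7 + 2*E²) (C(E) = (E² + ((E² + E²) - 7)*E) + 4*(-2) = (E² + (2*E² - 7)*E) - 8 = (E² + (-7 + 2*E²)*E) - 8 = (E² + E*(-7 + 2*E²)) - 8 = -8 + E² + E*(-7 + 2*E²))
C(-7)*T(-5, -2) + 51 = (-8 + (-7)² - 7*(-7) + 2*(-7)³)*(-8) + 51 = (-8 + 49 + 49 + 2*(-343))*(-8) + 51 = (-8 + 49 + 49 - 686)*(-8) + 51 = -596*(-8) + 51 = 4768 + 51 = 4819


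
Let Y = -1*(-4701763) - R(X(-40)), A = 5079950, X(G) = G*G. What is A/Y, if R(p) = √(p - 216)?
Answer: 4776944190370/4421315061357 + 2031980*√346/4421315061357 ≈ 1.0804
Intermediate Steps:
X(G) = G²
R(p) = √(-216 + p)
Y = 4701763 - 2*√346 (Y = -1*(-4701763) - √(-216 + (-40)²) = 4701763 - √(-216 + 1600) = 4701763 - √1384 = 4701763 - 2*√346 ≈ 4.7017e+6)
A/Y = 5079950/(4701763 - 2*√346)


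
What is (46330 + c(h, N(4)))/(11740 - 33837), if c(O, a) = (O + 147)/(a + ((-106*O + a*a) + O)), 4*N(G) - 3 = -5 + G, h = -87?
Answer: -564345810/269163557 ≈ -2.0967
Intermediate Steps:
N(G) = -½ + G/4 (N(G) = ¾ + (-5 + G)/4 = ¾ + (-5/4 + G/4) = -½ + G/4)
c(O, a) = (147 + O)/(a + a² - 105*O) (c(O, a) = (147 + O)/(a + ((-106*O + a²) + O)) = (147 + O)/(a + ((a² - 106*O) + O)) = (147 + O)/(a + (a² - 105*O)) = (147 + O)/(a + a² - 105*O))
(46330 + c(h, N(4)))/(11740 - 33837) = (46330 + (147 - 87)/((-½ + (¼)*4) + (-½ + (¼)*4)² - 105*(-87)))/(11740 - 33837) = (46330 + 60/((-½ + 1) + (-½ + 1)² + 9135))/(-22097) = (46330 + 60/(½ + (½)² + 9135))*(-1/22097) = (46330 + 60/(½ + ¼ + 9135))*(-1/22097) = (46330 + 60/(36543/4))*(-1/22097) = (46330 + (4/36543)*60)*(-1/22097) = (46330 + 80/12181)*(-1/22097) = (564345810/12181)*(-1/22097) = -564345810/269163557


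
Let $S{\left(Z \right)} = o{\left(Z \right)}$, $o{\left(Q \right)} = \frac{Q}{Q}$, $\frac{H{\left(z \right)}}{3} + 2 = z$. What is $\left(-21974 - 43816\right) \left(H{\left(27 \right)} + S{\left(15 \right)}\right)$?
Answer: $-5000040$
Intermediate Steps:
$H{\left(z \right)} = -6 + 3 z$
$o{\left(Q \right)} = 1$
$S{\left(Z \right)} = 1$
$\left(-21974 - 43816\right) \left(H{\left(27 \right)} + S{\left(15 \right)}\right) = \left(-21974 - 43816\right) \left(\left(-6 + 3 \cdot 27\right) + 1\right) = - 65790 \left(\left(-6 + 81\right) + 1\right) = - 65790 \left(75 + 1\right) = \left(-65790\right) 76 = -5000040$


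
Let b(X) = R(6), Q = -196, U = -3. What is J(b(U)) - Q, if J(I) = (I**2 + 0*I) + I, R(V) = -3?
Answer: 202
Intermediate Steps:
b(X) = -3
J(I) = I + I**2 (J(I) = (I**2 + 0) + I = I**2 + I = I + I**2)
J(b(U)) - Q = -3*(1 - 3) - 1*(-196) = -3*(-2) + 196 = 6 + 196 = 202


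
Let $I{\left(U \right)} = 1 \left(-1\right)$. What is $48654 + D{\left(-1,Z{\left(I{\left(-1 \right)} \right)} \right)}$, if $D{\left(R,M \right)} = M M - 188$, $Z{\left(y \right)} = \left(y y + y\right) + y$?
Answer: $48467$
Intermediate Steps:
$I{\left(U \right)} = -1$
$Z{\left(y \right)} = y^{2} + 2 y$ ($Z{\left(y \right)} = \left(y^{2} + y\right) + y = \left(y + y^{2}\right) + y = y^{2} + 2 y$)
$D{\left(R,M \right)} = -188 + M^{2}$ ($D{\left(R,M \right)} = M^{2} - 188 = -188 + M^{2}$)
$48654 + D{\left(-1,Z{\left(I{\left(-1 \right)} \right)} \right)} = 48654 - \left(188 - \left(- (2 - 1)\right)^{2}\right) = 48654 - \left(188 - \left(\left(-1\right) 1\right)^{2}\right) = 48654 - \left(188 - \left(-1\right)^{2}\right) = 48654 + \left(-188 + 1\right) = 48654 - 187 = 48467$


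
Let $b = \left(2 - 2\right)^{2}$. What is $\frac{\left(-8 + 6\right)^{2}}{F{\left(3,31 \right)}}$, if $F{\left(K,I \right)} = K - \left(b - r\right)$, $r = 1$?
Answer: $1$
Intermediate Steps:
$b = 0$ ($b = 0^{2} = 0$)
$F{\left(K,I \right)} = 1 + K$ ($F{\left(K,I \right)} = K + \left(1 - 0\right) = K + \left(1 + 0\right) = K + 1 = 1 + K$)
$\frac{\left(-8 + 6\right)^{2}}{F{\left(3,31 \right)}} = \frac{\left(-8 + 6\right)^{2}}{1 + 3} = \frac{\left(-2\right)^{2}}{4} = 4 \cdot \frac{1}{4} = 1$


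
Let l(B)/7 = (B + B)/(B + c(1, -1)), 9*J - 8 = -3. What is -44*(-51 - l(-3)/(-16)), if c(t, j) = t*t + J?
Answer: 56265/26 ≈ 2164.0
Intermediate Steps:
J = 5/9 (J = 8/9 + (⅑)*(-3) = 8/9 - ⅓ = 5/9 ≈ 0.55556)
c(t, j) = 5/9 + t² (c(t, j) = t*t + 5/9 = t² + 5/9 = 5/9 + t²)
l(B) = 14*B/(14/9 + B) (l(B) = 7*((B + B)/(B + (5/9 + 1²))) = 7*((2*B)/(B + (5/9 + 1))) = 7*((2*B)/(B + 14/9)) = 7*((2*B)/(14/9 + B)) = 7*(2*B/(14/9 + B)) = 14*B/(14/9 + B))
-44*(-51 - l(-3)/(-16)) = -44*(-51 - 126*(-3)/(14 + 9*(-3))/(-16)) = -44*(-51 - 126*(-3)/(14 - 27)*(-1)/16) = -44*(-51 - 126*(-3)/(-13)*(-1)/16) = -44*(-51 - 126*(-3)*(-1/13)*(-1)/16) = -44*(-51 - 378*(-1)/(13*16)) = -44*(-51 - 1*(-189/104)) = -44*(-51 + 189/104) = -44*(-5115/104) = 56265/26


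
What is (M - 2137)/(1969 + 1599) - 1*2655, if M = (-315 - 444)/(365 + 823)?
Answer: -341106395/128448 ≈ -2655.6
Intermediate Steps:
M = -23/36 (M = -759/1188 = -759*1/1188 = -23/36 ≈ -0.63889)
(M - 2137)/(1969 + 1599) - 1*2655 = (-23/36 - 2137)/(1969 + 1599) - 1*2655 = -76955/36/3568 - 2655 = -76955/36*1/3568 - 2655 = -76955/128448 - 2655 = -341106395/128448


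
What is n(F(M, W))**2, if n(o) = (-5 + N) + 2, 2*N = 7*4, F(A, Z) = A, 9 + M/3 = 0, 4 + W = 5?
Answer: 121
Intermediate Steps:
W = 1 (W = -4 + 5 = 1)
M = -27 (M = -27 + 3*0 = -27 + 0 = -27)
N = 14 (N = (7*4)/2 = (1/2)*28 = 14)
n(o) = 11 (n(o) = (-5 + 14) + 2 = 9 + 2 = 11)
n(F(M, W))**2 = 11**2 = 121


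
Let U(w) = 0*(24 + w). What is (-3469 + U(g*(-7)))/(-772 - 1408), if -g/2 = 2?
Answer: 3469/2180 ≈ 1.5913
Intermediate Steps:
g = -4 (g = -2*2 = -4)
U(w) = 0
(-3469 + U(g*(-7)))/(-772 - 1408) = (-3469 + 0)/(-772 - 1408) = -3469/(-2180) = -3469*(-1/2180) = 3469/2180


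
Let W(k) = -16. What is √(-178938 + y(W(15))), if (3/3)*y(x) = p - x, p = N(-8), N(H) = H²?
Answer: I*√178858 ≈ 422.92*I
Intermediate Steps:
p = 64 (p = (-8)² = 64)
y(x) = 64 - x
√(-178938 + y(W(15))) = √(-178938 + (64 - 1*(-16))) = √(-178938 + (64 + 16)) = √(-178938 + 80) = √(-178858) = I*√178858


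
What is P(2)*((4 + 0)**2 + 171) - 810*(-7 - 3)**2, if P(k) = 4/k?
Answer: -80626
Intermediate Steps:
P(2)*((4 + 0)**2 + 171) - 810*(-7 - 3)**2 = (4/2)*((4 + 0)**2 + 171) - 810*(-7 - 3)**2 = (4*(1/2))*(4**2 + 171) - 810*(-10)**2 = 2*(16 + 171) - 810*100 = 2*187 - 1*81000 = 374 - 81000 = -80626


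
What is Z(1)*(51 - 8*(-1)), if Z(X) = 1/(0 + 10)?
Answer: 59/10 ≈ 5.9000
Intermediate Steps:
Z(X) = ⅒ (Z(X) = 1/10 = ⅒)
Z(1)*(51 - 8*(-1)) = (51 - 8*(-1))/10 = (51 + 8)/10 = (⅒)*59 = 59/10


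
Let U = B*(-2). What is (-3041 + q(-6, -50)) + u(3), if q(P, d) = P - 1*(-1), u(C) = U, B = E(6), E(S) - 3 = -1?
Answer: -3050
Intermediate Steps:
E(S) = 2 (E(S) = 3 - 1 = 2)
B = 2
U = -4 (U = 2*(-2) = -4)
u(C) = -4
q(P, d) = 1 + P (q(P, d) = P + 1 = 1 + P)
(-3041 + q(-6, -50)) + u(3) = (-3041 + (1 - 6)) - 4 = (-3041 - 5) - 4 = -3046 - 4 = -3050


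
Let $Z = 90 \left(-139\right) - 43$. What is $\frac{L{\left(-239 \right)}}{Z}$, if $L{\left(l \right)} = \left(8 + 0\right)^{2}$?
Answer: $- \frac{64}{12553} \approx -0.0050984$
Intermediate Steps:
$Z = -12553$ ($Z = -12510 - 43 = -12553$)
$L{\left(l \right)} = 64$ ($L{\left(l \right)} = 8^{2} = 64$)
$\frac{L{\left(-239 \right)}}{Z} = \frac{64}{-12553} = 64 \left(- \frac{1}{12553}\right) = - \frac{64}{12553}$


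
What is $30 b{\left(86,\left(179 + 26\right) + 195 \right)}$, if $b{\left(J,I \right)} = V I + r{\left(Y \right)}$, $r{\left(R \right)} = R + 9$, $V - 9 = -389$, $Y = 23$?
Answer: $-4559040$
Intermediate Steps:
$V = -380$ ($V = 9 - 389 = -380$)
$r{\left(R \right)} = 9 + R$
$b{\left(J,I \right)} = 32 - 380 I$ ($b{\left(J,I \right)} = - 380 I + \left(9 + 23\right) = - 380 I + 32 = 32 - 380 I$)
$30 b{\left(86,\left(179 + 26\right) + 195 \right)} = 30 \left(32 - 380 \left(\left(179 + 26\right) + 195\right)\right) = 30 \left(32 - 380 \left(205 + 195\right)\right) = 30 \left(32 - 152000\right) = 30 \left(-151968\right) = -4559040$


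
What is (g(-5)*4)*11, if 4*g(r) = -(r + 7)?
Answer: -22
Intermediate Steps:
g(r) = -7/4 - r/4 (g(r) = (-(r + 7))/4 = (-(7 + r))/4 = (-7 - r)/4 = -7/4 - r/4)
(g(-5)*4)*11 = ((-7/4 - ¼*(-5))*4)*11 = ((-7/4 + 5/4)*4)*11 = -½*4*11 = -2*11 = -22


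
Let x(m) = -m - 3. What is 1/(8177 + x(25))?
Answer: 1/8149 ≈ 0.00012271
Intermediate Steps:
x(m) = -3 - m
1/(8177 + x(25)) = 1/(8177 + (-3 - 1*25)) = 1/(8177 + (-3 - 25)) = 1/(8177 - 28) = 1/8149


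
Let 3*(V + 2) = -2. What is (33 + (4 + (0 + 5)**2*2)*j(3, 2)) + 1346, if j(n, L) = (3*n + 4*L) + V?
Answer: 2153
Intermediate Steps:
V = -8/3 (V = -2 + (1/3)*(-2) = -2 - 2/3 = -8/3 ≈ -2.6667)
j(n, L) = -8/3 + 3*n + 4*L (j(n, L) = (3*n + 4*L) - 8/3 = -8/3 + 3*n + 4*L)
(33 + (4 + (0 + 5)**2*2)*j(3, 2)) + 1346 = (33 + (4 + (0 + 5)**2*2)*(-8/3 + 3*3 + 4*2)) + 1346 = (33 + (4 + 5**2*2)*(-8/3 + 9 + 8)) + 1346 = (33 + (4 + 25*2)*(43/3)) + 1346 = (33 + (4 + 50)*(43/3)) + 1346 = (33 + 54*(43/3)) + 1346 = (33 + 774) + 1346 = 807 + 1346 = 2153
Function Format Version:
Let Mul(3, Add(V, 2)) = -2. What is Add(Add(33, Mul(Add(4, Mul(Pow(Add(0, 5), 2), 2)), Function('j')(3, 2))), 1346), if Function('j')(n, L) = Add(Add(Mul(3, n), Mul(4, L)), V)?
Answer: 2153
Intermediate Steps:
V = Rational(-8, 3) (V = Add(-2, Mul(Rational(1, 3), -2)) = Add(-2, Rational(-2, 3)) = Rational(-8, 3) ≈ -2.6667)
Function('j')(n, L) = Add(Rational(-8, 3), Mul(3, n), Mul(4, L)) (Function('j')(n, L) = Add(Add(Mul(3, n), Mul(4, L)), Rational(-8, 3)) = Add(Rational(-8, 3), Mul(3, n), Mul(4, L)))
Add(Add(33, Mul(Add(4, Mul(Pow(Add(0, 5), 2), 2)), Function('j')(3, 2))), 1346) = Add(Add(33, Mul(Add(4, Mul(Pow(Add(0, 5), 2), 2)), Add(Rational(-8, 3), Mul(3, 3), Mul(4, 2)))), 1346) = Add(Add(33, Mul(Add(4, Mul(Pow(5, 2), 2)), Add(Rational(-8, 3), 9, 8))), 1346) = Add(Add(33, Mul(Add(4, Mul(25, 2)), Rational(43, 3))), 1346) = Add(Add(33, Mul(Add(4, 50), Rational(43, 3))), 1346) = Add(Add(33, Mul(54, Rational(43, 3))), 1346) = Add(Add(33, 774), 1346) = Add(807, 1346) = 2153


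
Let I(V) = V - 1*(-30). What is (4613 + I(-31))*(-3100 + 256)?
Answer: -13116528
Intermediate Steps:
I(V) = 30 + V (I(V) = V + 30 = 30 + V)
(4613 + I(-31))*(-3100 + 256) = (4613 + (30 - 31))*(-3100 + 256) = (4613 - 1)*(-2844) = 4612*(-2844) = -13116528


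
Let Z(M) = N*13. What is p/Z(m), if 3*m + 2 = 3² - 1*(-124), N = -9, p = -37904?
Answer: 37904/117 ≈ 323.97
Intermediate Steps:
m = 131/3 (m = -⅔ + (3² - 1*(-124))/3 = -⅔ + (9 + 124)/3 = -⅔ + (⅓)*133 = -⅔ + 133/3 = 131/3 ≈ 43.667)
Z(M) = -117 (Z(M) = -9*13 = -117)
p/Z(m) = -37904/(-117) = -37904*(-1/117) = 37904/117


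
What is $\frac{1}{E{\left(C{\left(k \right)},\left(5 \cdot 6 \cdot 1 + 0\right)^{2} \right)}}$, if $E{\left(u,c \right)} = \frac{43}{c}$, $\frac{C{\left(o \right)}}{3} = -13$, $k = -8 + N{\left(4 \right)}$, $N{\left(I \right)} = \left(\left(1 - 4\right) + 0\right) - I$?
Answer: $\frac{900}{43} \approx 20.93$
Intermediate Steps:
$N{\left(I \right)} = -3 - I$ ($N{\left(I \right)} = \left(-3 + 0\right) - I = -3 - I$)
$k = -15$ ($k = -8 - 7 = -15$)
$C{\left(o \right)} = -39$ ($C{\left(o \right)} = 3 \left(-13\right) = -39$)
$\frac{1}{E{\left(C{\left(k \right)},\left(5 \cdot 6 \cdot 1 + 0\right)^{2} \right)}} = \frac{1}{43 \frac{1}{\left(5 \cdot 6 \cdot 1 + 0\right)^{2}}} = \frac{1}{43 \frac{1}{\left(30 \cdot 1 + 0\right)^{2}}} = \frac{1}{43 \frac{1}{\left(30 + 0\right)^{2}}} = \frac{1}{43 \frac{1}{30^{2}}} = \frac{1}{43 \cdot \frac{1}{900}} = \frac{1}{\frac{43}{900}} = \frac{900}{43}$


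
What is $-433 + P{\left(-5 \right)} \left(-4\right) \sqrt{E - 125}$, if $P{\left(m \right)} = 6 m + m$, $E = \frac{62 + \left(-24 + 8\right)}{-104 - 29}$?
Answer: $-433 + \frac{20 i \sqrt{2217243}}{19} \approx -433.0 + 1567.4 i$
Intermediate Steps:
$E = - \frac{46}{133}$ ($E = \frac{62 - 16}{-133} = 46 \left(- \frac{1}{133}\right) = - \frac{46}{133} \approx -0.34586$)
$P{\left(m \right)} = 7 m$
$-433 + P{\left(-5 \right)} \left(-4\right) \sqrt{E - 125} = -433 + 7 \left(-5\right) \left(-4\right) \sqrt{- \frac{46}{133} - 125} = -433 + \left(-35\right) \left(-4\right) \sqrt{- \frac{16671}{133}} = -433 + 140 \frac{i \sqrt{2217243}}{133} = -433 + \frac{20 i \sqrt{2217243}}{19}$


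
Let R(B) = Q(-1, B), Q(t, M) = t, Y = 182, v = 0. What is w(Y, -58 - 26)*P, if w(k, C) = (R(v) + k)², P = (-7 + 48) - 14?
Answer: 884547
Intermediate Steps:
R(B) = -1
P = 27 (P = 41 - 14 = 27)
w(k, C) = (-1 + k)²
w(Y, -58 - 26)*P = (-1 + 182)²*27 = 181²*27 = 32761*27 = 884547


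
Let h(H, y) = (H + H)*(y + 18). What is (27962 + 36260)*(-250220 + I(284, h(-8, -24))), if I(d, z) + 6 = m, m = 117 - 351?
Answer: -16085042120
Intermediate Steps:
m = -234
h(H, y) = 2*H*(18 + y) (h(H, y) = (2*H)*(18 + y) = 2*H*(18 + y))
I(d, z) = -240 (I(d, z) = -6 - 234 = -240)
(27962 + 36260)*(-250220 + I(284, h(-8, -24))) = (27962 + 36260)*(-250220 - 240) = 64222*(-250460) = -16085042120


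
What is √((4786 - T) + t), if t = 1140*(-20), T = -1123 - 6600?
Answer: I*√10291 ≈ 101.44*I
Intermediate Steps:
T = -7723
t = -22800
√((4786 - T) + t) = √((4786 - 1*(-7723)) - 22800) = √((4786 + 7723) - 22800) = √(12509 - 22800) = √(-10291) = I*√10291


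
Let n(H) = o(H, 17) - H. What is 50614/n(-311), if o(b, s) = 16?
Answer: 50614/327 ≈ 154.78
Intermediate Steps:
n(H) = 16 - H
50614/n(-311) = 50614/(16 - 1*(-311)) = 50614/(16 + 311) = 50614/327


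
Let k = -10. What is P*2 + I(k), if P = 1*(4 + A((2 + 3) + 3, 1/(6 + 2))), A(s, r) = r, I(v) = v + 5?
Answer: 13/4 ≈ 3.2500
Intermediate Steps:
I(v) = 5 + v
P = 33/8 (P = 1*(4 + 1/(6 + 2)) = 1*(4 + 1/8) = 1*(4 + ⅛) = 1*(33/8) = 33/8 ≈ 4.1250)
P*2 + I(k) = (33/8)*2 + (5 - 10) = 33/4 - 5 = 13/4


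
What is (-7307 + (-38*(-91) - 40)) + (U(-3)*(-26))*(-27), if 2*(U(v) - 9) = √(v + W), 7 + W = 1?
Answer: 2429 + 1053*I ≈ 2429.0 + 1053.0*I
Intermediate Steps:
W = -6 (W = -7 + 1 = -6)
U(v) = 9 + √(-6 + v)/2 (U(v) = 9 + √(v - 6)/2 = 9 + √(-6 + v)/2)
(-7307 + (-38*(-91) - 40)) + (U(-3)*(-26))*(-27) = (-7307 + (-38*(-91) - 40)) + ((9 + √(-6 - 3)/2)*(-26))*(-27) = (-7307 + (3458 - 40)) + ((9 + √(-9)/2)*(-26))*(-27) = (-7307 + 3418) + ((9 + (3*I)/2)*(-26))*(-27) = -3889 + ((9 + 3*I/2)*(-26))*(-27) = -3889 + (-234 - 39*I)*(-27) = -3889 + (6318 + 1053*I) = 2429 + 1053*I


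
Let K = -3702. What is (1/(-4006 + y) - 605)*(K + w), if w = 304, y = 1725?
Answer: 4689260388/2281 ≈ 2.0558e+6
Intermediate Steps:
(1/(-4006 + y) - 605)*(K + w) = (1/(-4006 + 1725) - 605)*(-3702 + 304) = (1/(-2281) - 605)*(-3398) = (-1/2281 - 605)*(-3398) = -1380006/2281*(-3398) = 4689260388/2281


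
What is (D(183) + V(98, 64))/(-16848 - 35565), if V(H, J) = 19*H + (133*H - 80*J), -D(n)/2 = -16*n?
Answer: -15632/52413 ≈ -0.29825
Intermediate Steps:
D(n) = 32*n (D(n) = -(-32)*n = 32*n)
V(H, J) = -80*J + 152*H (V(H, J) = 19*H + (-80*J + 133*H) = -80*J + 152*H)
(D(183) + V(98, 64))/(-16848 - 35565) = (32*183 + (-80*64 + 152*98))/(-16848 - 35565) = (5856 + (-5120 + 14896))/(-52413) = (5856 + 9776)*(-1/52413) = 15632*(-1/52413) = -15632/52413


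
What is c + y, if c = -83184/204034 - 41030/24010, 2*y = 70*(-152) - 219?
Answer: -2660870926089/489885634 ≈ -5431.6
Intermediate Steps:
y = -10859/2 (y = (70*(-152) - 219)/2 = (-10640 - 219)/2 = (½)*(-10859) = -10859/2 ≈ -5429.5)
c = -518438143/244942817 (c = -83184*1/204034 - 41030*1/24010 = -41592/102017 - 4103/2401 = -518438143/244942817 ≈ -2.1166)
c + y = -518438143/244942817 - 10859/2 = -2660870926089/489885634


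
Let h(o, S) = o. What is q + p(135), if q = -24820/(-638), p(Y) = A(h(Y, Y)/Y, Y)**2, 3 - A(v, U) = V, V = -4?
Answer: 28041/319 ≈ 87.903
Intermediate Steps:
A(v, U) = 7 (A(v, U) = 3 - 1*(-4) = 3 + 4 = 7)
p(Y) = 49 (p(Y) = 7**2 = 49)
q = 12410/319 (q = -24820*(-1/638) = 12410/319 ≈ 38.903)
q + p(135) = 12410/319 + 49 = 28041/319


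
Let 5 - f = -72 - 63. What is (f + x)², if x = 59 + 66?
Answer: 70225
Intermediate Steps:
f = 140 (f = 5 - (-72 - 63) = 5 - 1*(-135) = 5 + 135 = 140)
x = 125
(f + x)² = (140 + 125)² = 265² = 70225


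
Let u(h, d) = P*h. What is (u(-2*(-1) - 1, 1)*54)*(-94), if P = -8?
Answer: 40608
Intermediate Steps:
u(h, d) = -8*h
(u(-2*(-1) - 1, 1)*54)*(-94) = (-8*(-2*(-1) - 1)*54)*(-94) = (-8*(2 - 1)*54)*(-94) = (-8*1*54)*(-94) = -8*54*(-94) = -432*(-94) = 40608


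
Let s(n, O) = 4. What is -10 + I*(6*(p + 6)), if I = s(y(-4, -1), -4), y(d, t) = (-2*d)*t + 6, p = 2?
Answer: 182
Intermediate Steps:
y(d, t) = 6 - 2*d*t (y(d, t) = -2*d*t + 6 = 6 - 2*d*t)
I = 4
-10 + I*(6*(p + 6)) = -10 + 4*(6*(2 + 6)) = -10 + 4*(6*8) = -10 + 4*48 = -10 + 192 = 182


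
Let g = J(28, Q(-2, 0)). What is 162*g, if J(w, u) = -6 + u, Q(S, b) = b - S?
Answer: -648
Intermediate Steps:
g = -4 (g = -6 + (0 - 1*(-2)) = -6 + (0 + 2) = -6 + 2 = -4)
162*g = 162*(-4) = -648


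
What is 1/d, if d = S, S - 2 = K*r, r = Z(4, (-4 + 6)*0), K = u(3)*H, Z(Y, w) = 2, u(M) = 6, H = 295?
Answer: 1/3542 ≈ 0.00028233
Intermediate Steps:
K = 1770 (K = 6*295 = 1770)
r = 2
S = 3542 (S = 2 + 1770*2 = 2 + 3540 = 3542)
d = 3542
1/d = 1/3542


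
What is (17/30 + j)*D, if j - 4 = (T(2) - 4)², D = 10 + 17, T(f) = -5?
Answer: 23103/10 ≈ 2310.3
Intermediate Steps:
D = 27
j = 85 (j = 4 + (-5 - 4)² = 4 + (-9)² = 4 + 81 = 85)
(17/30 + j)*D = (17/30 + 85)*27 = (2567/30)*27 = 23103/10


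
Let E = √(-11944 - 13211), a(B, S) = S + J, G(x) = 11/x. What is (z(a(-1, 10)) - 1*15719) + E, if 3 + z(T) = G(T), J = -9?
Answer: -15711 + 3*I*√2795 ≈ -15711.0 + 158.6*I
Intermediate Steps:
a(B, S) = -9 + S (a(B, S) = S - 9 = -9 + S)
z(T) = -3 + 11/T
E = 3*I*√2795 (E = √(-25155) = 3*I*√2795 ≈ 158.6*I)
(z(a(-1, 10)) - 1*15719) + E = ((-3 + 11/(-9 + 10)) - 1*15719) + 3*I*√2795 = ((-3 + 11/1) - 15719) + 3*I*√2795 = ((-3 + 11*1) - 15719) + 3*I*√2795 = ((-3 + 11) - 15719) + 3*I*√2795 = (8 - 15719) + 3*I*√2795 = -15711 + 3*I*√2795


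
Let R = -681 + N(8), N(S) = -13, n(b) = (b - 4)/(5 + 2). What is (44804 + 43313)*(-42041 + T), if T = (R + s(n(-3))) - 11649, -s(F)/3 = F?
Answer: -4791890577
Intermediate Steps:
n(b) = -4/7 + b/7 (n(b) = (-4 + b)/7 = (-4 + b)*(⅐) = -4/7 + b/7)
s(F) = -3*F
R = -694 (R = -681 - 13 = -694)
T = -12340 (T = (-694 - 3*(-4/7 + (⅐)*(-3))) - 11649 = (-694 - 3*(-4/7 - 3/7)) - 11649 = (-694 - 3*(-1)) - 11649 = (-694 + 3) - 11649 = -691 - 11649 = -12340)
(44804 + 43313)*(-42041 + T) = (44804 + 43313)*(-42041 - 12340) = 88117*(-54381) = -4791890577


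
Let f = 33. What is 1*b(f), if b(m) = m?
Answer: 33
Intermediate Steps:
1*b(f) = 1*33 = 33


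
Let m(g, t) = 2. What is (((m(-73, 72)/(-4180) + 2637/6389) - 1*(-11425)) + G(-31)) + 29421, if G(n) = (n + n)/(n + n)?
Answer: 545435904411/13353010 ≈ 40847.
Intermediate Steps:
G(n) = 1 (G(n) = (2*n)/((2*n)) = (2*n)*(1/(2*n)) = 1)
(((m(-73, 72)/(-4180) + 2637/6389) - 1*(-11425)) + G(-31)) + 29421 = (((2/(-4180) + 2637/6389) - 1*(-11425)) + 1) + 29421 = (((2*(-1/4180) + 2637*(1/6389)) + 11425) + 1) + 29421 = (((-1/2090 + 2637/6389) + 11425) + 1) + 29421 = ((5504941/13353010 + 11425) + 1) + 29421 = (152563644191/13353010 + 1) + 29421 = 152576997201/13353010 + 29421 = 545435904411/13353010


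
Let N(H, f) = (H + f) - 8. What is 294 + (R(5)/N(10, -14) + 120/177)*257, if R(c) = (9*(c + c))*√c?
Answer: 27626/59 - 3855*√5/2 ≈ -3841.8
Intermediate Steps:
N(H, f) = -8 + H + f
R(c) = 18*c^(3/2) (R(c) = (9*(2*c))*√c = (18*c)*√c = 18*c^(3/2))
294 + (R(5)/N(10, -14) + 120/177)*257 = 294 + ((18*5^(3/2))/(-8 + 10 - 14) + 120/177)*257 = 294 + ((18*(5*√5))/(-12) + 120*(1/177))*257 = 294 + ((90*√5)*(-1/12) + 40/59)*257 = 294 + (-15*√5/2 + 40/59)*257 = 294 + (40/59 - 15*√5/2)*257 = 294 + (10280/59 - 3855*√5/2) = 27626/59 - 3855*√5/2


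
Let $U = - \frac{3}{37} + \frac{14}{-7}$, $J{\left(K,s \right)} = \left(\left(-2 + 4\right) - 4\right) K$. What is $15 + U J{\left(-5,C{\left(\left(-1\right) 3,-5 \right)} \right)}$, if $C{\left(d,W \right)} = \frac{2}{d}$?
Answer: $- \frac{215}{37} \approx -5.8108$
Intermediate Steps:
$J{\left(K,s \right)} = - 2 K$ ($J{\left(K,s \right)} = \left(2 - 4\right) K = - 2 K$)
$U = - \frac{77}{37}$ ($U = \left(-3\right) \frac{1}{37} + 14 \left(- \frac{1}{7}\right) = - \frac{3}{37} - 2 = - \frac{77}{37} \approx -2.0811$)
$15 + U J{\left(-5,C{\left(\left(-1\right) 3,-5 \right)} \right)} = 15 - \frac{77 \left(\left(-2\right) \left(-5\right)\right)}{37} = 15 - \frac{770}{37} = - \frac{215}{37}$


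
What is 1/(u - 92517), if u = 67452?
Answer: -1/25065 ≈ -3.9896e-5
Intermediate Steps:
1/(u - 92517) = 1/(67452 - 92517) = 1/(-25065) = -1/25065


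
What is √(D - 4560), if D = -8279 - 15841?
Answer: 2*I*√7170 ≈ 169.35*I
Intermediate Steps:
D = -24120
√(D - 4560) = √(-24120 - 4560) = √(-28680) = 2*I*√7170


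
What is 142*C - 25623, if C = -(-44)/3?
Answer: -70621/3 ≈ -23540.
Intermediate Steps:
C = 44/3 (C = -(-44)/3 = -22*(-2/3) = 44/3 ≈ 14.667)
142*C - 25623 = 142*(44/3) - 25623 = 6248/3 - 25623 = -70621/3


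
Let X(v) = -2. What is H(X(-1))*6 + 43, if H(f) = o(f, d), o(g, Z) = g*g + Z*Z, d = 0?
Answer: 67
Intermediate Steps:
o(g, Z) = Z² + g² (o(g, Z) = g² + Z² = Z² + g²)
H(f) = f² (H(f) = 0² + f² = 0 + f² = f²)
H(X(-1))*6 + 43 = (-2)²*6 + 43 = 4*6 + 43 = 24 + 43 = 67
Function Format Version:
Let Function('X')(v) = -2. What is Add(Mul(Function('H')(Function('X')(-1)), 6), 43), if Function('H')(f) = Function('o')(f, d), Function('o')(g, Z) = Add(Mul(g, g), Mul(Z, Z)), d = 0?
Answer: 67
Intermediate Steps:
Function('o')(g, Z) = Add(Pow(Z, 2), Pow(g, 2)) (Function('o')(g, Z) = Add(Pow(g, 2), Pow(Z, 2)) = Add(Pow(Z, 2), Pow(g, 2)))
Function('H')(f) = Pow(f, 2) (Function('H')(f) = Add(Pow(0, 2), Pow(f, 2)) = Add(0, Pow(f, 2)) = Pow(f, 2))
Add(Mul(Function('H')(Function('X')(-1)), 6), 43) = Add(Mul(Pow(-2, 2), 6), 43) = Add(Mul(4, 6), 43) = Add(24, 43) = 67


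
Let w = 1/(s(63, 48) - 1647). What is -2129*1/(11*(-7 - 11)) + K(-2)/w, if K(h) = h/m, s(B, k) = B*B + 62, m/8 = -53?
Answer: 230845/10494 ≈ 21.998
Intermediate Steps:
m = -424 (m = 8*(-53) = -424)
s(B, k) = 62 + B² (s(B, k) = B² + 62 = 62 + B²)
K(h) = -h/424 (K(h) = h/(-424) = h*(-1/424) = -h/424)
w = 1/2384 (w = 1/((62 + 63²) - 1647) = 1/((62 + 3969) - 1647) = 1/(4031 - 1647) = 1/2384 ≈ 0.00041946)
-2129*1/(11*(-7 - 11)) + K(-2)/w = -2129*1/(11*(-7 - 11)) + (-1/424*(-2))/(1/2384) = -2129/(11*(-18)) + (1/212)*2384 = -2129/(-198) + 596/53 = -2129*(-1/198) + 596/53 = 2129/198 + 596/53 = 230845/10494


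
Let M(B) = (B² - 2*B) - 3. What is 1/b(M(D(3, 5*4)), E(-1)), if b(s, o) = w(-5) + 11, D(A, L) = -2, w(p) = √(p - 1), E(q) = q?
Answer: 11/127 - I*√6/127 ≈ 0.086614 - 0.019287*I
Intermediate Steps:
w(p) = √(-1 + p)
M(B) = -3 + B² - 2*B
b(s, o) = 11 + I*√6 (b(s, o) = √(-1 - 5) + 11 = √(-6) + 11 = I*√6 + 11 = 11 + I*√6)
1/b(M(D(3, 5*4)), E(-1)) = 1/(11 + I*√6)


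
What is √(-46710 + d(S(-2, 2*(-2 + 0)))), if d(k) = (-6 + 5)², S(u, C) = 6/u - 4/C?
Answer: I*√46709 ≈ 216.12*I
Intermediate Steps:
S(u, C) = -4/C + 6/u
d(k) = 1 (d(k) = (-1)² = 1)
√(-46710 + d(S(-2, 2*(-2 + 0)))) = √(-46710 + 1) = √(-46709) = I*√46709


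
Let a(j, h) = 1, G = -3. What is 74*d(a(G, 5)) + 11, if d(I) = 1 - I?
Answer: 11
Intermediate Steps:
74*d(a(G, 5)) + 11 = 74*(1 - 1*1) + 11 = 74*(1 - 1) + 11 = 74*0 + 11 = 0 + 11 = 11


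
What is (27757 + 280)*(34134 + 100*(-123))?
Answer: 612159858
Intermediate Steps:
(27757 + 280)*(34134 + 100*(-123)) = 28037*(34134 - 12300) = 28037*21834 = 612159858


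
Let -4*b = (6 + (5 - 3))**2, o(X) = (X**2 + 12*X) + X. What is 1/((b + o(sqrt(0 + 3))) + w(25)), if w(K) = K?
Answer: -4/121 + 13*sqrt(3)/363 ≈ 0.028972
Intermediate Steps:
o(X) = X**2 + 13*X
b = -16 (b = -(6 + (5 - 3))**2/4 = -(6 + 2)**2/4 = -1/4*8**2 = -1/4*64 = -16)
1/((b + o(sqrt(0 + 3))) + w(25)) = 1/((-16 + sqrt(0 + 3)*(13 + sqrt(0 + 3))) + 25) = 1/((-16 + sqrt(3)*(13 + sqrt(3))) + 25) = 1/(9 + sqrt(3)*(13 + sqrt(3)))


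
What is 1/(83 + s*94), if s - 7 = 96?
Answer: 1/9765 ≈ 0.00010241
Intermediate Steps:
s = 103 (s = 7 + 96 = 103)
1/(83 + s*94) = 1/(83 + 103*94) = 1/(83 + 9682) = 1/9765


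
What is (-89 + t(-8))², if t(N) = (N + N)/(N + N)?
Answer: 7744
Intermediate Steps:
t(N) = 1 (t(N) = (2*N)/((2*N)) = (2*N)*(1/(2*N)) = 1)
(-89 + t(-8))² = (-89 + 1)² = (-88)² = 7744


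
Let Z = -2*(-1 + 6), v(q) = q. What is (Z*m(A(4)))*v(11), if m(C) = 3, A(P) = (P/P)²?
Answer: -330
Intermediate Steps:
A(P) = 1 (A(P) = 1² = 1)
Z = -10 (Z = -2*5 = -10)
(Z*m(A(4)))*v(11) = -10*3*11 = -30*11 = -330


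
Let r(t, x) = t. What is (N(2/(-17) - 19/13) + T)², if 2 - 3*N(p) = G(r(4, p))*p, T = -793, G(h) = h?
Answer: 274493214241/439569 ≈ 6.2446e+5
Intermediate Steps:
N(p) = ⅔ - 4*p/3
(N(2/(-17) - 19/13) + T)² = ((⅔ - 4*(2/(-17) - 19/13)/3) - 793)² = ((⅔ - 4*(2*(-1/17) - 19*1/13)/3) - 793)² = ((⅔ - 4*(-2/17 - 19/13)/3) - 793)² = ((⅔ - 4/3*(-349/221)) - 793)² = ((⅔ + 1396/663) - 793)² = (1838/663 - 793)² = (-523921/663)² = 274493214241/439569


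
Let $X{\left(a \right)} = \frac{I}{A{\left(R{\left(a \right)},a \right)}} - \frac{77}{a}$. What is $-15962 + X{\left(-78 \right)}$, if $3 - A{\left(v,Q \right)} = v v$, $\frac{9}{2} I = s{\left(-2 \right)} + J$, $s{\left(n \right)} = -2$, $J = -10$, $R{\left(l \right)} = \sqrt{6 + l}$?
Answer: $- \frac{93372133}{5850} \approx -15961.0$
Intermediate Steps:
$I = - \frac{8}{3}$ ($I = \frac{2 \left(-2 - 10\right)}{9} = \frac{2}{9} \left(-12\right) = - \frac{8}{3} \approx -2.6667$)
$A{\left(v,Q \right)} = 3 - v^{2}$ ($A{\left(v,Q \right)} = 3 - v v = 3 - v^{2}$)
$X{\left(a \right)} = - \frac{77}{a} - \frac{8}{3 \left(-3 - a\right)}$ ($X{\left(a \right)} = - \frac{8}{3 \left(3 - \left(\sqrt{6 + a}\right)^{2}\right)} - \frac{77}{a} = - \frac{8}{3 \left(3 - \left(6 + a\right)\right)} - \frac{77}{a} = - \frac{8}{3 \left(-3 - a\right)} - \frac{77}{a} = - \frac{77}{a} - \frac{8}{3 \left(-3 - a\right)}$)
$-15962 + X{\left(-78 \right)} = -15962 + \frac{-693 - -17394}{3 \left(-78\right) \left(3 - 78\right)} = -15962 + \frac{1}{3} \left(- \frac{1}{78}\right) \frac{1}{-75} \left(-693 + 17394\right) = -15962 + \frac{1}{3} \left(- \frac{1}{78}\right) \left(- \frac{1}{75}\right) 16701 = -15962 + \frac{5567}{5850} = - \frac{93372133}{5850}$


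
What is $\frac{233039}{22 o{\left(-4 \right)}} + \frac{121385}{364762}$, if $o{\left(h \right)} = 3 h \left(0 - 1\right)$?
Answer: $\frac{42517908679}{48148584} \approx 883.06$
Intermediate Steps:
$o{\left(h \right)} = - 3 h$ ($o{\left(h \right)} = 3 h \left(-1\right) = - 3 h$)
$\frac{233039}{22 o{\left(-4 \right)}} + \frac{121385}{364762} = \frac{233039}{22 \left(\left(-3\right) \left(-4\right)\right)} + \frac{121385}{364762} = \frac{233039}{22 \cdot 12} + 121385 \cdot \frac{1}{364762} = \frac{233039}{264} + \frac{121385}{364762} = \frac{42517908679}{48148584}$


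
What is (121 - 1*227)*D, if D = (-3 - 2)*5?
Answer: 2650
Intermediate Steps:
D = -25 (D = -5*5 = -25)
(121 - 1*227)*D = (121 - 1*227)*(-25) = (121 - 227)*(-25) = -106*(-25) = 2650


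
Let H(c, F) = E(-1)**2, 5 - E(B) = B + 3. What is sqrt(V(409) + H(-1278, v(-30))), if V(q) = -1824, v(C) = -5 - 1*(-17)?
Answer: 11*I*sqrt(15) ≈ 42.603*I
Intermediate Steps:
v(C) = 12 (v(C) = -5 + 17 = 12)
E(B) = 2 - B (E(B) = 5 - (B + 3) = 5 - (3 + B) = 5 + (-3 - B) = 2 - B)
H(c, F) = 9 (H(c, F) = (2 - 1*(-1))**2 = (2 + 1)**2 = 3**2 = 9)
sqrt(V(409) + H(-1278, v(-30))) = sqrt(-1824 + 9) = sqrt(-1815) = 11*I*sqrt(15)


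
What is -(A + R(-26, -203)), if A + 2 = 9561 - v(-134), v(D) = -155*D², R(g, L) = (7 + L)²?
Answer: -2831155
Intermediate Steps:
A = 2792739 (A = -2 + (9561 - (-155)*(-134)²) = -2 + (9561 - (-155)*17956) = -2 + (9561 - 1*(-2783180)) = -2 + (9561 + 2783180) = -2 + 2792741 = 2792739)
-(A + R(-26, -203)) = -(2792739 + (7 - 203)²) = -(2792739 + (-196)²) = -(2792739 + 38416) = -1*2831155 = -2831155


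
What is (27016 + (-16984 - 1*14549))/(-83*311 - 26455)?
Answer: 4517/52268 ≈ 0.086420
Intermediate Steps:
(27016 + (-16984 - 1*14549))/(-83*311 - 26455) = (27016 + (-16984 - 14549))/(-25813 - 26455) = (27016 - 31533)/(-52268) = -4517*(-1/52268) = 4517/52268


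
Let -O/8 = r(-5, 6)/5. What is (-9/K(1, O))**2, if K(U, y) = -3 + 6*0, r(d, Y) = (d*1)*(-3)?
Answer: 9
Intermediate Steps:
r(d, Y) = -3*d (r(d, Y) = d*(-3) = -3*d)
O = -24 (O = -8*(-3*(-5))/5 = -120/5 = -8*3 = -24)
K(U, y) = -3 (K(U, y) = -3 + 0 = -3)
(-9/K(1, O))**2 = (-9/(-3))**2 = (-9*(-1/3))**2 = 3**2 = 9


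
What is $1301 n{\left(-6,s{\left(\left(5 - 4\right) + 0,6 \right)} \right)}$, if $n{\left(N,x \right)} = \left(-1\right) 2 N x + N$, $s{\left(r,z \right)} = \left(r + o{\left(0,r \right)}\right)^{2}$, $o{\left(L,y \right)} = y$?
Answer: $54642$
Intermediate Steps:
$s{\left(r,z \right)} = 4 r^{2}$ ($s{\left(r,z \right)} = \left(r + r\right)^{2} = \left(2 r\right)^{2} = 4 r^{2}$)
$n{\left(N,x \right)} = N - 2 N x$ ($n{\left(N,x \right)} = - 2 N x + N = N - 2 N x$)
$1301 n{\left(-6,s{\left(\left(5 - 4\right) + 0,6 \right)} \right)} = 1301 \left(- 6 \left(1 - 2 \cdot 4 \left(\left(5 - 4\right) + 0\right)^{2}\right)\right) = 1301 \left(- 6 \left(1 - 2 \cdot 4 \left(1 + 0\right)^{2}\right)\right) = 1301 \left(- 6 \left(1 - 2 \cdot 4 \cdot 1^{2}\right)\right) = 1301 \left(- 6 \left(1 - 2 \cdot 4 \cdot 1\right)\right) = 1301 \left(- 6 \left(1 - 8\right)\right) = 1301 \left(\left(-6\right) \left(-7\right)\right) = 1301 \cdot 42 = 54642$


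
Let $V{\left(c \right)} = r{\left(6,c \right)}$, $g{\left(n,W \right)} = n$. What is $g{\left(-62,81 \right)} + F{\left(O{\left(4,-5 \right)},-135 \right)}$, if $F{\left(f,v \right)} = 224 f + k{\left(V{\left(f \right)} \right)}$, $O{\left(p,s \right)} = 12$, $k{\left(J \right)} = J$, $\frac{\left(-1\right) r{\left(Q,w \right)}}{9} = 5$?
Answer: $2581$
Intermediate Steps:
$r{\left(Q,w \right)} = -45$ ($r{\left(Q,w \right)} = \left(-9\right) 5 = -45$)
$V{\left(c \right)} = -45$
$F{\left(f,v \right)} = -45 + 224 f$ ($F{\left(f,v \right)} = 224 f - 45 = -45 + 224 f$)
$g{\left(-62,81 \right)} + F{\left(O{\left(4,-5 \right)},-135 \right)} = -62 + \left(-45 + 224 \cdot 12\right) = -62 + \left(-45 + 2688\right) = -62 + 2643 = 2581$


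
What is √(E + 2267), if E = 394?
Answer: √2661 ≈ 51.585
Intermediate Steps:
√(E + 2267) = √(394 + 2267) = √2661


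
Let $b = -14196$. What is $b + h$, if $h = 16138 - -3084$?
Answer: $5026$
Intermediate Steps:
$h = 19222$ ($h = 16138 + 3084 = 19222$)
$b + h = -14196 + 19222 = 5026$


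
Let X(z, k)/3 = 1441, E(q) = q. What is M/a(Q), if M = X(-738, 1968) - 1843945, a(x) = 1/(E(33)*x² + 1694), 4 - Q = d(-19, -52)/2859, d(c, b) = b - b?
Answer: -4087640084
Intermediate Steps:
d(c, b) = 0
Q = 4 (Q = 4 - 0/2859 = 4 - 1*0 = 4 + 0 = 4)
X(z, k) = 4323 (X(z, k) = 3*1441 = 4323)
a(x) = 1/(1694 + 33*x²) (a(x) = 1/(33*x² + 1694) = 1/(1694 + 33*x²))
M = -1839622 (M = 4323 - 1843945 = -1839622)
M/a(Q) = -1839622/(1/(11*(154 + 3*4²))) = -1839622/(1/(11*(154 + 3*16))) = -1839622/(1/(11*(154 + 48))) = -1839622/((1/11)/202) = -1839622/((1/11)*(1/202)) = -1839622/1/2222 = -1839622*2222 = -4087640084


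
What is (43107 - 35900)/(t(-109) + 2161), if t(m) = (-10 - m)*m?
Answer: -7207/8630 ≈ -0.83511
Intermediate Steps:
t(m) = m*(-10 - m)
(43107 - 35900)/(t(-109) + 2161) = (43107 - 35900)/(-1*(-109)*(10 - 109) + 2161) = 7207/(-1*(-109)*(-99) + 2161) = 7207/(-10791 + 2161) = 7207/(-8630) = 7207*(-1/8630) = -7207/8630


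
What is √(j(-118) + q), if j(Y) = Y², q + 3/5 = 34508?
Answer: √1210785/5 ≈ 220.07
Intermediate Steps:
q = 172537/5 (q = -⅗ + 34508 = 172537/5 ≈ 34507.)
√(j(-118) + q) = √((-118)² + 172537/5) = √(13924 + 172537/5) = √(242157/5) = √1210785/5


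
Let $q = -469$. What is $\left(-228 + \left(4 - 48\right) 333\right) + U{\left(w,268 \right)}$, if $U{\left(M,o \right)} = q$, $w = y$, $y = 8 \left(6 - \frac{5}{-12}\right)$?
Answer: $-15349$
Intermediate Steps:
$y = \frac{154}{3}$ ($y = 8 \left(6 - - \frac{5}{12}\right) = 8 \left(6 + \frac{5}{12}\right) = 8 \cdot \frac{77}{12} = \frac{154}{3} \approx 51.333$)
$w = \frac{154}{3} \approx 51.333$
$U{\left(M,o \right)} = -469$
$\left(-228 + \left(4 - 48\right) 333\right) + U{\left(w,268 \right)} = \left(-228 + \left(4 - 48\right) 333\right) - 469 = \left(-228 - 14652\right) - 469 = -14880 - 469 = -15349$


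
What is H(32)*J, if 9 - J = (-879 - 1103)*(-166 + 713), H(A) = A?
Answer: 34693216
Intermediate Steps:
J = 1084163 (J = 9 - (-879 - 1103)*(-166 + 713) = 9 - (-1982)*547 = 9 - 1*(-1084154) = 9 + 1084154 = 1084163)
H(32)*J = 32*1084163 = 34693216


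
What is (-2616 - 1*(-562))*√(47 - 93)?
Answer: -2054*I*√46 ≈ -13931.0*I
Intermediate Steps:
(-2616 - 1*(-562))*√(47 - 93) = (-2616 + 562)*√(-46) = -2054*I*√46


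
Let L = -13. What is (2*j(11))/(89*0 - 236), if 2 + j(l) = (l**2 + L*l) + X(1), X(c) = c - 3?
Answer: 13/59 ≈ 0.22034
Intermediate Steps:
X(c) = -3 + c
j(l) = -4 + l**2 - 13*l (j(l) = -2 + ((l**2 - 13*l) + (-3 + 1)) = -2 + ((l**2 - 13*l) - 2) = -2 + (-2 + l**2 - 13*l) = -4 + l**2 - 13*l)
(2*j(11))/(89*0 - 236) = (2*(-4 + 11**2 - 13*11))/(89*0 - 236) = (2*(-4 + 121 - 143))/(0 - 236) = (2*(-26))/(-236) = -52*(-1/236) = 13/59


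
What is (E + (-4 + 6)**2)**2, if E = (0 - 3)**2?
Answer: 169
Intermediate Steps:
E = 9 (E = (-3)**2 = 9)
(E + (-4 + 6)**2)**2 = (9 + (-4 + 6)**2)**2 = (9 + 2**2)**2 = (9 + 4)**2 = 13**2 = 169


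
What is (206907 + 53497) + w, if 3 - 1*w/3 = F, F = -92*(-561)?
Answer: 105577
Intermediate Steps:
F = 51612
w = -154827 (w = 9 - 3*51612 = 9 - 154836 = -154827)
(206907 + 53497) + w = (206907 + 53497) - 154827 = 260404 - 154827 = 105577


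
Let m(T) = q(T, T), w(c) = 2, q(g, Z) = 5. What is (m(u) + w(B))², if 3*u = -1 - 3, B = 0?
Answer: 49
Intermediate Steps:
u = -4/3 (u = (-1 - 3)/3 = (⅓)*(-4) = -4/3 ≈ -1.3333)
m(T) = 5
(m(u) + w(B))² = (5 + 2)² = 7² = 49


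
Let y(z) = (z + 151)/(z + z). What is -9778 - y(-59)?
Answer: -576856/59 ≈ -9777.2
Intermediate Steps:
y(z) = (151 + z)/(2*z) (y(z) = (151 + z)/((2*z)) = (151 + z)*(1/(2*z)) = (151 + z)/(2*z))
-9778 - y(-59) = -9778 - (151 - 59)/(2*(-59)) = -9778 - (-1)*92/(2*59) = -9778 - 1*(-46/59) = -9778 + 46/59 = -576856/59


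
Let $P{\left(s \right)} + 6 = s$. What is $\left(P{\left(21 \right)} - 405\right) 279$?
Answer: $-108810$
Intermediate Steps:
$P{\left(s \right)} = -6 + s$
$\left(P{\left(21 \right)} - 405\right) 279 = \left(\left(-6 + 21\right) - 405\right) 279 = \left(15 - 405\right) 279 = \left(-390\right) 279 = -108810$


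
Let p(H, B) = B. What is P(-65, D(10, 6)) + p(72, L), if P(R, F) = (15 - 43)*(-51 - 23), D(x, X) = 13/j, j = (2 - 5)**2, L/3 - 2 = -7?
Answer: 2057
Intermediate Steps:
L = -15 (L = 6 + 3*(-7) = 6 - 21 = -15)
j = 9 (j = (-3)**2 = 9)
D(x, X) = 13/9
P(R, F) = 2072 (P(R, F) = -28*(-74) = 2072)
P(-65, D(10, 6)) + p(72, L) = 2072 - 15 = 2057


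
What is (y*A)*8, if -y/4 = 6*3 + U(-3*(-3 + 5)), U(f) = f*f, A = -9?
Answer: 15552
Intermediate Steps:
U(f) = f²
y = -216 (y = -4*(6*3 + (-3*(-3 + 5))²) = -4*(18 + (-3*2)²) = -4*(18 + (-6)²) = -4*(18 + 36) = -4*54 = -216)
(y*A)*8 = -216*(-9)*8 = 1944*8 = 15552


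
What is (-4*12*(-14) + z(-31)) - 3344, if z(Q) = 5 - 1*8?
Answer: -2675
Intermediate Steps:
z(Q) = -3 (z(Q) = 5 - 8 = -3)
(-4*12*(-14) + z(-31)) - 3344 = (-4*12*(-14) - 3) - 3344 = (-48*(-14) - 3) - 3344 = (672 - 3) - 3344 = 669 - 3344 = -2675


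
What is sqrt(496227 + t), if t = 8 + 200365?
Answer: 90*sqrt(86) ≈ 834.63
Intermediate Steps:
t = 200373
sqrt(496227 + t) = sqrt(496227 + 200373) = sqrt(696600) = 90*sqrt(86)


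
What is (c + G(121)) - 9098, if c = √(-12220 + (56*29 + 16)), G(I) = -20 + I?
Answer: -8997 + 46*I*√5 ≈ -8997.0 + 102.86*I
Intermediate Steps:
c = 46*I*√5 (c = √(-12220 + (1624 + 16)) = √(-12220 + 1640) = √(-10580) = 46*I*√5 ≈ 102.86*I)
(c + G(121)) - 9098 = (46*I*√5 + (-20 + 121)) - 9098 = (46*I*√5 + 101) - 9098 = (101 + 46*I*√5) - 9098 = -8997 + 46*I*√5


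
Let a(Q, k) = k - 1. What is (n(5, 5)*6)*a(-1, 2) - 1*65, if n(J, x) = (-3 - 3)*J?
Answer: -245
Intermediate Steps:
a(Q, k) = -1 + k
n(J, x) = -6*J
(n(5, 5)*6)*a(-1, 2) - 1*65 = (-6*5*6)*(-1 + 2) - 1*65 = -30*6*1 - 65 = -180*1 - 65 = -180 - 65 = -245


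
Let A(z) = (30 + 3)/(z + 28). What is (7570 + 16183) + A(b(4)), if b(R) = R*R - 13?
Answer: 736376/31 ≈ 23754.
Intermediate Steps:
b(R) = -13 + R² (b(R) = R² - 13 = -13 + R²)
A(z) = 33/(28 + z)
(7570 + 16183) + A(b(4)) = (7570 + 16183) + 33/(28 + (-13 + 4²)) = 23753 + 33/(28 + (-13 + 16)) = 23753 + 33/(28 + 3) = 23753 + 33/31 = 736376/31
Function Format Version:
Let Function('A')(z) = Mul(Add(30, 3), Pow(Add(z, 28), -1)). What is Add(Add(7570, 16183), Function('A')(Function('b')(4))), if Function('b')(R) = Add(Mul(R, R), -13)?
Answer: Rational(736376, 31) ≈ 23754.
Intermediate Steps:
Function('b')(R) = Add(-13, Pow(R, 2)) (Function('b')(R) = Add(Pow(R, 2), -13) = Add(-13, Pow(R, 2)))
Function('A')(z) = Mul(33, Pow(Add(28, z), -1))
Add(Add(7570, 16183), Function('A')(Function('b')(4))) = Add(Add(7570, 16183), Mul(33, Pow(Add(28, Add(-13, Pow(4, 2))), -1))) = Add(23753, Mul(33, Pow(Add(28, Add(-13, 16)), -1))) = Add(23753, Mul(33, Pow(Add(28, 3), -1))) = Add(23753, Mul(33, Pow(31, -1))) = Add(23753, Mul(33, Rational(1, 31))) = Add(23753, Rational(33, 31)) = Rational(736376, 31)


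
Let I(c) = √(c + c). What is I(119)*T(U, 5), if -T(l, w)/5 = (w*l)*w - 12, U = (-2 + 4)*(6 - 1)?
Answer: -1190*√238 ≈ -18358.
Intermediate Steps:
I(c) = √2*√c (I(c) = √(2*c) = √2*√c)
U = 10 (U = 2*5 = 10)
T(l, w) = 60 - 5*l*w² (T(l, w) = -5*((w*l)*w - 12) = -5*((l*w)*w - 12) = -5*(l*w² - 12) = -5*(-12 + l*w²) = 60 - 5*l*w²)
I(119)*T(U, 5) = (√2*√119)*(60 - 5*10*5²) = √238*(60 - 5*10*25) = √238*(60 - 1250) = √238*(-1190) = -1190*√238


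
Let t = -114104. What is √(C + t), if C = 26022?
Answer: I*√88082 ≈ 296.79*I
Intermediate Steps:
√(C + t) = √(26022 - 114104) = √(-88082) = I*√88082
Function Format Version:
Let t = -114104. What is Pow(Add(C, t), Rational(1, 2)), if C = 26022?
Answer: Mul(I, Pow(88082, Rational(1, 2))) ≈ Mul(296.79, I)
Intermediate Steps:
Pow(Add(C, t), Rational(1, 2)) = Pow(Add(26022, -114104), Rational(1, 2)) = Pow(-88082, Rational(1, 2)) = Mul(I, Pow(88082, Rational(1, 2)))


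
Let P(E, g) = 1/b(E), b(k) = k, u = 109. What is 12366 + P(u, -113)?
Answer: 1347895/109 ≈ 12366.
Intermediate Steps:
P(E, g) = 1/E
12366 + P(u, -113) = 12366 + 1/109 = 1347895/109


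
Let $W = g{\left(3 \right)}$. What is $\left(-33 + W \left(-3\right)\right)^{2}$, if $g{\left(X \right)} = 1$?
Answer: $1296$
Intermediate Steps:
$W = 1$
$\left(-33 + W \left(-3\right)\right)^{2} = \left(-33 + 1 \left(-3\right)\right)^{2} = \left(-33 - 3\right)^{2} = \left(-36\right)^{2} = 1296$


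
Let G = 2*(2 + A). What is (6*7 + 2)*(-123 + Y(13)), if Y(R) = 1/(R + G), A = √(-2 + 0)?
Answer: 88*(-123*√2 + 1045*I)/(-17*I + 2*√2) ≈ -5409.5 - 0.41903*I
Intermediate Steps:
A = I*√2 (A = √(-2) = I*√2 ≈ 1.4142*I)
G = 4 + 2*I*√2 (G = 2*(2 + I*√2) = 4 + 2*I*√2 ≈ 4.0 + 2.8284*I)
Y(R) = 1/(4 + R + 2*I*√2) (Y(R) = 1/(R + (4 + 2*I*√2)) = 1/(4 + R + 2*I*√2))
(6*7 + 2)*(-123 + Y(13)) = (6*7 + 2)*(-123 + 1/(4 + 13 + 2*I*√2)) = (42 + 2)*(-123 + 1/(17 + 2*I*√2)) = 44*(-123 + 1/(17 + 2*I*√2)) = -5412 + 44/(17 + 2*I*√2)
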